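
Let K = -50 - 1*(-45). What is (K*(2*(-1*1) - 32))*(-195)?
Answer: -33150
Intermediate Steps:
K = -5 (K = -50 + 45 = -5)
(K*(2*(-1*1) - 32))*(-195) = -5*(2*(-1*1) - 32)*(-195) = -5*(2*(-1) - 32)*(-195) = -5*(-2 - 32)*(-195) = -5*(-34)*(-195) = 170*(-195) = -33150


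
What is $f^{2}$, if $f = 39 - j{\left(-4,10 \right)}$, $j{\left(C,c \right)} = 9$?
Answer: $900$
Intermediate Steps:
$f = 30$ ($f = 39 - 9 = 30$)
$f^{2} = 30^{2} = 900$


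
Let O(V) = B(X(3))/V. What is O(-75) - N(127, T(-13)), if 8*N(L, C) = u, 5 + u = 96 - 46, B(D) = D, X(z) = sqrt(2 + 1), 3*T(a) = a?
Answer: -45/8 - sqrt(3)/75 ≈ -5.6481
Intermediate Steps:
T(a) = a/3
X(z) = sqrt(3)
u = 45 (u = -5 + (96 - 46) = -5 + 50 = 45)
N(L, C) = 45/8 (N(L, C) = (1/8)*45 = 45/8)
O(V) = sqrt(3)/V
O(-75) - N(127, T(-13)) = sqrt(3)/(-75) - 1*45/8 = sqrt(3)*(-1/75) - 45/8 = -sqrt(3)/75 - 45/8 = -45/8 - sqrt(3)/75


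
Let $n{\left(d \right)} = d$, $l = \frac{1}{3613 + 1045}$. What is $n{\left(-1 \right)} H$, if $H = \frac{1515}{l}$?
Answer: $-7056870$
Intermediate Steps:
$l = \frac{1}{4658} \approx 0.00021468$
$H = 7056870$ ($H = 1515 \frac{1}{\frac{1}{4658}} = 1515 \cdot 4658 = 7056870$)
$n{\left(-1 \right)} H = \left(-1\right) 7056870 = -7056870$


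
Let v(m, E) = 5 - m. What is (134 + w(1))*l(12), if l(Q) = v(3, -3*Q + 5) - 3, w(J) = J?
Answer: -135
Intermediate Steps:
l(Q) = -1 (l(Q) = (5 - 1*3) - 3 = (5 - 3) - 3 = 2 - 3 = -1)
(134 + w(1))*l(12) = (134 + 1)*(-1) = 135*(-1) = -135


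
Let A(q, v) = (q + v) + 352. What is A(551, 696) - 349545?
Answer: -347946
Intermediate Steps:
A(q, v) = 352 + q + v
A(551, 696) - 349545 = (352 + 551 + 696) - 349545 = 1599 - 349545 = -347946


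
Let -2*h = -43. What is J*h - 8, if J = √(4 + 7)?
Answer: -8 + 43*√11/2 ≈ 63.307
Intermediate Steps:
h = 43/2 (h = -½*(-43) = 43/2 ≈ 21.500)
J = √11 ≈ 3.3166
J*h - 8 = √11*(43/2) - 8 = 43*√11/2 - 8 = -8 + 43*√11/2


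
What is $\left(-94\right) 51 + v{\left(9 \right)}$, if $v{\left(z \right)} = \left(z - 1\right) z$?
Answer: $-4722$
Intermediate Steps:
$v{\left(z \right)} = z \left(-1 + z\right)$ ($v{\left(z \right)} = \left(-1 + z\right) z = z \left(-1 + z\right)$)
$\left(-94\right) 51 + v{\left(9 \right)} = \left(-94\right) 51 + 9 \left(-1 + 9\right) = -4794 + 9 \cdot 8 = -4794 + 72 = -4722$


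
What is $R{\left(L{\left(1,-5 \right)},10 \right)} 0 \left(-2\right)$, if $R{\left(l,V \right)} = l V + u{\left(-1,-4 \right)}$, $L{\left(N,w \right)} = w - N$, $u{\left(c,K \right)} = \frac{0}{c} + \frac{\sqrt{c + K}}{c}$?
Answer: $0$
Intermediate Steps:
$u{\left(c,K \right)} = \frac{\sqrt{K + c}}{c}$ ($u{\left(c,K \right)} = 0 + \frac{\sqrt{K + c}}{c} = \frac{\sqrt{K + c}}{c}$)
$R{\left(l,V \right)} = V l - i \sqrt{5}$ ($R{\left(l,V \right)} = l V + \frac{\sqrt{-4 - 1}}{-1} = V l - \sqrt{-5} = V l - i \sqrt{5}$)
$R{\left(L{\left(1,-5 \right)},10 \right)} 0 \left(-2\right) = \left(10 \left(-5 - 1\right) - i \sqrt{5}\right) 0 \left(-2\right) = \left(10 \left(-5 - 1\right) - i \sqrt{5}\right) 0 = \left(10 \left(-6\right) - i \sqrt{5}\right) 0 = \left(-60 - i \sqrt{5}\right) 0 = 0$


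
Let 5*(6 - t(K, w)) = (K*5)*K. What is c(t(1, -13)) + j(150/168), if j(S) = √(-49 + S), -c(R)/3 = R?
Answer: -15 + I*√9429/14 ≈ -15.0 + 6.9359*I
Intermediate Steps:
t(K, w) = 6 - K² (t(K, w) = 6 - K*5*K/5 = 6 - 5*K*K/5 = 6 - K²)
c(R) = -3*R
c(t(1, -13)) + j(150/168) = -3*(6 - 1*1²) + √(-49 + 150/168) = -3*(6 - 1*1) + √(-49 + 150*(1/168)) = -3*(6 - 1) + √(-49 + 25/28) = -3*5 + √(-1347/28) = -15 + I*√9429/14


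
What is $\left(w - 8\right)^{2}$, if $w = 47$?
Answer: $1521$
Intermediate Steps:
$\left(w - 8\right)^{2} = \left(47 - 8\right)^{2} = 39^{2} = 1521$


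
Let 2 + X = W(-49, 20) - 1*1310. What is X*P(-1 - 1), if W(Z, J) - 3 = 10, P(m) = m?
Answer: 2598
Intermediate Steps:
W(Z, J) = 13 (W(Z, J) = 3 + 10 = 13)
X = -1299 (X = -2 + (13 - 1*1310) = -2 + (13 - 1310) = -2 - 1297 = -1299)
X*P(-1 - 1) = -1299*(-1 - 1) = -1299*(-2) = 2598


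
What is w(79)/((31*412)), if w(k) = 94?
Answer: 47/6386 ≈ 0.0073598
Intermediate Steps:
w(79)/((31*412)) = 94/((31*412)) = 94/12772 = 94*(1/12772) = 47/6386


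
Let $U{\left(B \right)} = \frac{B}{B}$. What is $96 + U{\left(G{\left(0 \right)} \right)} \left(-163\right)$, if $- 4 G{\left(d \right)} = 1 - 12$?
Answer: $-67$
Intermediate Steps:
$G{\left(d \right)} = \frac{11}{4}$ ($G{\left(d \right)} = - \frac{1 - 12}{4} = \left(- \frac{1}{4}\right) \left(-11\right) = \frac{11}{4}$)
$U{\left(B \right)} = 1$
$96 + U{\left(G{\left(0 \right)} \right)} \left(-163\right) = 96 + 1 \left(-163\right) = 96 - 163 = -67$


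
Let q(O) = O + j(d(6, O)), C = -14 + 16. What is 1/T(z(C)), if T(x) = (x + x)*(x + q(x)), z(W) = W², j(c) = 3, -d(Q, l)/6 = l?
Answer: 1/88 ≈ 0.011364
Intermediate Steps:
C = 2
d(Q, l) = -6*l
q(O) = 3 + O (q(O) = O + 3 = 3 + O)
T(x) = 2*x*(3 + 2*x) (T(x) = (x + x)*(x + (3 + x)) = (2*x)*(3 + 2*x) = 2*x*(3 + 2*x))
1/T(z(C)) = 1/(2*2²*(3 + 2*2²)) = 1/(2*4*(3 + 2*4)) = 1/(2*4*(3 + 8)) = 1/(2*4*11) = 1/88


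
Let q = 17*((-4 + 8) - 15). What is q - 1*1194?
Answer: -1381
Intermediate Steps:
q = -187 (q = 17*(4 - 15) = 17*(-11) = -187)
q - 1*1194 = -187 - 1*1194 = -187 - 1194 = -1381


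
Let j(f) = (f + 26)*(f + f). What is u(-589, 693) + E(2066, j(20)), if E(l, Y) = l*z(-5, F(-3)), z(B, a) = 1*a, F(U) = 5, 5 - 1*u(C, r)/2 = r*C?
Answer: 826694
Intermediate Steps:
u(C, r) = 10 - 2*C*r (u(C, r) = 10 - 2*r*C = 10 - 2*C*r)
z(B, a) = a
j(f) = 2*f*(26 + f) (j(f) = (26 + f)*(2*f) = 2*f*(26 + f))
E(l, Y) = 5*l (E(l, Y) = l*5 = 5*l)
u(-589, 693) + E(2066, j(20)) = (10 - 2*(-589)*693) + 5*2066 = (10 + 816354) + 10330 = 816364 + 10330 = 826694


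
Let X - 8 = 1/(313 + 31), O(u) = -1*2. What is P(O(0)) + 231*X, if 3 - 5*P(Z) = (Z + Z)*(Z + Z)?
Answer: 3175243/1720 ≈ 1846.1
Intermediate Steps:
O(u) = -2
X = 2753/344 (X = 8 + 1/(313 + 31) = 8 + 1/344 = 2753/344 ≈ 8.0029)
P(Z) = ⅗ - 4*Z²/5 (P(Z) = ⅗ - (Z + Z)*(Z + Z)/5 = ⅗ - 2*Z*2*Z/5 = ⅗ - 4*Z²/5)
P(O(0)) + 231*X = (⅗ - ⅘*(-2)²) + 231*(2753/344) = (⅗ - ⅘*4) + 635943/344 = (⅗ - 16/5) + 635943/344 = -13/5 + 635943/344 = 3175243/1720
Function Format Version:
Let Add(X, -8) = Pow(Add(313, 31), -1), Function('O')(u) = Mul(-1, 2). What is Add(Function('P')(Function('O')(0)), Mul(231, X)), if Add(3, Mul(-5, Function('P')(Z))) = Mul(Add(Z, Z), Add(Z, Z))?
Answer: Rational(3175243, 1720) ≈ 1846.1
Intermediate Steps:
Function('O')(u) = -2
X = Rational(2753, 344) (X = Add(8, Pow(Add(313, 31), -1)) = Add(8, Pow(344, -1)) = Add(8, Rational(1, 344)) = Rational(2753, 344) ≈ 8.0029)
Function('P')(Z) = Add(Rational(3, 5), Mul(Rational(-4, 5), Pow(Z, 2))) (Function('P')(Z) = Add(Rational(3, 5), Mul(Rational(-1, 5), Mul(Add(Z, Z), Add(Z, Z)))) = Add(Rational(3, 5), Mul(Rational(-1, 5), Mul(Mul(2, Z), Mul(2, Z)))) = Add(Rational(3, 5), Mul(Rational(-1, 5), Mul(4, Pow(Z, 2)))) = Add(Rational(3, 5), Mul(Rational(-4, 5), Pow(Z, 2))))
Add(Function('P')(Function('O')(0)), Mul(231, X)) = Add(Add(Rational(3, 5), Mul(Rational(-4, 5), Pow(-2, 2))), Mul(231, Rational(2753, 344))) = Add(Add(Rational(3, 5), Mul(Rational(-4, 5), 4)), Rational(635943, 344)) = Add(Add(Rational(3, 5), Rational(-16, 5)), Rational(635943, 344)) = Add(Rational(-13, 5), Rational(635943, 344)) = Rational(3175243, 1720)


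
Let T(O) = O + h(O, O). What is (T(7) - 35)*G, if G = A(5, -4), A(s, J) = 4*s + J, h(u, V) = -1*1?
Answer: -464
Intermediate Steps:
h(u, V) = -1
T(O) = -1 + O (T(O) = O - 1 = -1 + O)
A(s, J) = J + 4*s
G = 16 (G = -4 + 4*5 = -4 + 20 = 16)
(T(7) - 35)*G = ((-1 + 7) - 35)*16 = (6 - 35)*16 = -29*16 = -464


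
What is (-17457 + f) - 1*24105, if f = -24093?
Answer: -65655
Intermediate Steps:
(-17457 + f) - 1*24105 = (-17457 - 24093) - 1*24105 = -41550 - 24105 = -65655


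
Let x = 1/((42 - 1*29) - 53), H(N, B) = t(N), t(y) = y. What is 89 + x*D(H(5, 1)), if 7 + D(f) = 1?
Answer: 1783/20 ≈ 89.150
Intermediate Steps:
H(N, B) = N
D(f) = -6 (D(f) = -7 + 1 = -6)
x = -1/40 (x = 1/((42 - 29) - 53) = 1/(13 - 53) = 1/(-40) = -1/40 ≈ -0.025000)
89 + x*D(H(5, 1)) = 89 - 1/40*(-6) = 89 + 3/20 = 1783/20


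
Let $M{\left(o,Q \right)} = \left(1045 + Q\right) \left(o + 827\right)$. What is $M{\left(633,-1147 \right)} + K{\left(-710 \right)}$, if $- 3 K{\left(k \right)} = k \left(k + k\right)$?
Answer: $- \frac{1454960}{3} \approx -4.8499 \cdot 10^{5}$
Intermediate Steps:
$M{\left(o,Q \right)} = \left(827 + o\right) \left(1045 + Q\right)$ ($M{\left(o,Q \right)} = \left(1045 + Q\right) \left(827 + o\right) = \left(827 + o\right) \left(1045 + Q\right)$)
$K{\left(k \right)} = - \frac{2 k^{2}}{3}$ ($K{\left(k \right)} = - \frac{k \left(k + k\right)}{3} = - \frac{k 2 k}{3} = - \frac{2 k^{2}}{3}$)
$M{\left(633,-1147 \right)} + K{\left(-710 \right)} = \left(864215 + 827 \left(-1147\right) + 1045 \cdot 633 - 726051\right) - \frac{2 \left(-710\right)^{2}}{3} = \left(864215 - 948569 + 661485 - 726051\right) - \frac{1008200}{3} = -148920 - \frac{1008200}{3} = - \frac{1454960}{3}$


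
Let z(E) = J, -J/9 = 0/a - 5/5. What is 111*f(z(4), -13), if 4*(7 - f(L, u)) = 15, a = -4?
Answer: 1443/4 ≈ 360.75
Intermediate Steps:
J = 9 (J = -9*(0/(-4) - 5/5) = -9*(0*(-¼) - 5*⅕) = -9*(0 - 1) = -9*(-1) = 9)
z(E) = 9
f(L, u) = 13/4 (f(L, u) = 7 - ¼*15 = 7 - 15/4 = 13/4)
111*f(z(4), -13) = 111*(13/4) = 1443/4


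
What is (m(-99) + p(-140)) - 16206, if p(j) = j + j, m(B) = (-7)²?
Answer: -16437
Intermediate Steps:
m(B) = 49
p(j) = 2*j
(m(-99) + p(-140)) - 16206 = (49 + 2*(-140)) - 16206 = (49 - 280) - 16206 = -231 - 16206 = -16437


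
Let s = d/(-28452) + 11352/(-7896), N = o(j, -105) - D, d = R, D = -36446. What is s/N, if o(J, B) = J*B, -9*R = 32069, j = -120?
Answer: -110569463/4131947561112 ≈ -2.6760e-5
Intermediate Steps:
R = -32069/9 (R = -⅑*32069 = -32069/9 ≈ -3563.2)
d = -32069/9 ≈ -3563.2
o(J, B) = B*J
N = 49046 (N = -105*(-120) - 1*(-36446) = 12600 + 36446 = 49046)
s = -110569463/84246372 (s = -32069/9/(-28452) + 11352/(-7896) = -32069/9*(-1/28452) + 11352*(-1/7896) = 32069/256068 - 473/329 = -110569463/84246372 ≈ -1.3125)
s/N = -110569463/84246372/49046 = -110569463/84246372*1/49046 = -110569463/4131947561112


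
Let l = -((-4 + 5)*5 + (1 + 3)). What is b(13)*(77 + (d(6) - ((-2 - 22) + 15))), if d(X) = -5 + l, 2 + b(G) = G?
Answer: 792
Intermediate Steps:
b(G) = -2 + G
l = -9 (l = -(1*5 + 4) = -(5 + 4) = -1*9 = -9)
d(X) = -14 (d(X) = -5 - 9 = -14)
b(13)*(77 + (d(6) - ((-2 - 22) + 15))) = (-2 + 13)*(77 + (-14 - ((-2 - 22) + 15))) = 11*(77 + (-14 - (-24 + 15))) = 11*(77 + (-14 - 1*(-9))) = 11*(77 + (-14 + 9)) = 11*(77 - 5) = 11*72 = 792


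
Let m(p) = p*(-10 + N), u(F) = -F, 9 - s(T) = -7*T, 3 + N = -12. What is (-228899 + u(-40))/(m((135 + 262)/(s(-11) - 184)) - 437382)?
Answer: 57672468/110210339 ≈ 0.52329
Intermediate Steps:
N = -15 (N = -3 - 12 = -15)
s(T) = 9 + 7*T (s(T) = 9 - (-7)*T = 9 + 7*T)
m(p) = -25*p (m(p) = p*(-10 - 15) = p*(-25) = -25*p)
(-228899 + u(-40))/(m((135 + 262)/(s(-11) - 184)) - 437382) = (-228899 - 1*(-40))/(-25*(135 + 262)/((9 + 7*(-11)) - 184) - 437382) = (-228899 + 40)/(-9925/((9 - 77) - 184) - 437382) = -228859/(-9925/(-68 - 184) - 437382) = -228859/(-9925/(-252) - 437382) = -228859/(-9925*(-1)/252 - 437382) = -228859/(-25*(-397/252) - 437382) = -228859/(9925/252 - 437382) = -228859/(-110210339/252) = -228859*(-252/110210339) = 57672468/110210339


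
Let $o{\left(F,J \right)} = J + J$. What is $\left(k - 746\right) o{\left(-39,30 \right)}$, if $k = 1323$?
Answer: $34620$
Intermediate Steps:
$o{\left(F,J \right)} = 2 J$
$\left(k - 746\right) o{\left(-39,30 \right)} = \left(1323 - 746\right) 2 \cdot 30 = 577 \cdot 60 = 34620$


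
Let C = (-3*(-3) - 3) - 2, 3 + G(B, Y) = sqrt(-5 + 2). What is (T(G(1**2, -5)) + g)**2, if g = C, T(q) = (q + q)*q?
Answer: -176 - 384*I*sqrt(3) ≈ -176.0 - 665.11*I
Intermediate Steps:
G(B, Y) = -3 + I*sqrt(3) (G(B, Y) = -3 + sqrt(-5 + 2) = -3 + sqrt(-3) = -3 + I*sqrt(3))
T(q) = 2*q**2 (T(q) = (2*q)*q = 2*q**2)
C = 4 (C = (9 - 3) - 2 = 6 - 2 = 4)
g = 4
(T(G(1**2, -5)) + g)**2 = (2*(-3 + I*sqrt(3))**2 + 4)**2 = (4 + 2*(-3 + I*sqrt(3))**2)**2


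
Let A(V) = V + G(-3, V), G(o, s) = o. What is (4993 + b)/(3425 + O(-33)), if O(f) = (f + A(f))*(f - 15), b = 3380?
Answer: 8373/6737 ≈ 1.2428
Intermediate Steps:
A(V) = -3 + V (A(V) = V - 3 = -3 + V)
O(f) = (-15 + f)*(-3 + 2*f) (O(f) = (f + (-3 + f))*(f - 15) = (-3 + 2*f)*(-15 + f) = (-15 + f)*(-3 + 2*f))
(4993 + b)/(3425 + O(-33)) = (4993 + 3380)/(3425 + (45 - 33*(-33) + 2*(-33)²)) = 8373/(3425 + (45 + 1089 + 2*1089)) = 8373/(3425 + (45 + 1089 + 2178)) = 8373/(3425 + 3312) = 8373/6737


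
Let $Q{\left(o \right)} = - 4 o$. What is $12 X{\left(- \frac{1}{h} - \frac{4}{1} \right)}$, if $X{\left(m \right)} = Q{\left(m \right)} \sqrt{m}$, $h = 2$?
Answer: $324 i \sqrt{2} \approx 458.21 i$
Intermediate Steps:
$X{\left(m \right)} = - 4 m^{\frac{3}{2}}$ ($X{\left(m \right)} = - 4 m \sqrt{m} = - 4 m^{\frac{3}{2}}$)
$12 X{\left(- \frac{1}{h} - \frac{4}{1} \right)} = 12 \left(- 4 \left(- \frac{1}{2} - \frac{4}{1}\right)^{\frac{3}{2}}\right) = 12 \left(- 4 \left(\left(-1\right) \frac{1}{2} - 4\right)^{\frac{3}{2}}\right) = 12 \left(- 4 \left(- \frac{1}{2} - 4\right)^{\frac{3}{2}}\right) = 12 \left(- 4 \left(- \frac{9}{2}\right)^{\frac{3}{2}}\right) = 12 \left(- 4 \left(- \frac{27 i \sqrt{2}}{4}\right)\right) = 12 \cdot 27 i \sqrt{2} = 324 i \sqrt{2}$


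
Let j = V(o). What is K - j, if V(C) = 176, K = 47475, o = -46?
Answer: 47299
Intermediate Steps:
j = 176
K - j = 47475 - 1*176 = 47475 - 176 = 47299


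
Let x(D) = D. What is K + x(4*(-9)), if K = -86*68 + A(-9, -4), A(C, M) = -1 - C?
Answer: -5876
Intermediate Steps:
K = -5840 (K = -86*68 + (-1 - 1*(-9)) = -5848 + (-1 + 9) = -5848 + 8 = -5840)
K + x(4*(-9)) = -5840 + 4*(-9) = -5840 - 36 = -5876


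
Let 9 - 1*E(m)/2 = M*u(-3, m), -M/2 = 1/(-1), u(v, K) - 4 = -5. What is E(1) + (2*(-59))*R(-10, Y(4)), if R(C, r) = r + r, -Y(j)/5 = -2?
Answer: -2338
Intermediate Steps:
Y(j) = 10 (Y(j) = -5*(-2) = 10)
u(v, K) = -1 (u(v, K) = 4 - 5 = -1)
R(C, r) = 2*r
M = 2 (M = -2/(-1) = -2*(-1) = 2)
E(m) = 22 (E(m) = 18 - 4*(-1) = 18 - 2*(-2) = 18 + 4 = 22)
E(1) + (2*(-59))*R(-10, Y(4)) = 22 + (2*(-59))*(2*10) = 22 - 118*20 = 22 - 2360 = -2338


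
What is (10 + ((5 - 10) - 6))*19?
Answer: -19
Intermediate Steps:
(10 + ((5 - 10) - 6))*19 = (10 + (-5 - 6))*19 = (10 - 11)*19 = -1*19 = -19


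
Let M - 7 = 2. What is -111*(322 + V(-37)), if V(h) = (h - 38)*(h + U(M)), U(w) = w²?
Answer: 330558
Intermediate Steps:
M = 9 (M = 7 + 2 = 9)
V(h) = (-38 + h)*(81 + h) (V(h) = (h - 38)*(h + 9²) = (-38 + h)*(h + 81) = (-38 + h)*(81 + h))
-111*(322 + V(-37)) = -111*(322 + (-3078 + (-37)² + 43*(-37))) = -111*(322 + (-3078 + 1369 - 1591)) = -111*(322 - 3300) = -111*(-2978) = 330558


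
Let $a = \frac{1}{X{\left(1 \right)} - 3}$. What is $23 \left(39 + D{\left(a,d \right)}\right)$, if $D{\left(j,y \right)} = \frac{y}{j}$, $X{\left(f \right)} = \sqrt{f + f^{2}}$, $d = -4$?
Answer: $1173 - 92 \sqrt{2} \approx 1042.9$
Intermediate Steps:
$a = \frac{1}{-3 + \sqrt{2}}$ ($a = \frac{1}{\sqrt{1 \left(1 + 1\right)} - 3} = \frac{1}{\sqrt{1 \cdot 2} + \left(-3 + 0\right)} = \frac{1}{\sqrt{2} - 3} = \frac{1}{-3 + \sqrt{2}} \approx -0.6306$)
$D{\left(j,y \right)} = \frac{y}{j}$
$23 \left(39 + D{\left(a,d \right)}\right) = 23 \left(39 - \frac{4}{- \frac{3}{7} - \frac{\sqrt{2}}{7}}\right) = 897 - \frac{92}{- \frac{3}{7} - \frac{\sqrt{2}}{7}}$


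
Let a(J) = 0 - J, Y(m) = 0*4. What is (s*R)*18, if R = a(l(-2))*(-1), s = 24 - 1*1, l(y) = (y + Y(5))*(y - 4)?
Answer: 4968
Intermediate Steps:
Y(m) = 0
l(y) = y*(-4 + y) (l(y) = (y + 0)*(y - 4) = y*(-4 + y))
s = 23 (s = 24 - 1 = 23)
a(J) = -J
R = 12 (R = -(-2)*(-4 - 2)*(-1) = -(-2)*(-6)*(-1) = -1*12*(-1) = -12*(-1) = 12)
(s*R)*18 = (23*12)*18 = 276*18 = 4968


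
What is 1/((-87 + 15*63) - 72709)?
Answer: -1/71851 ≈ -1.3918e-5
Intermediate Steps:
1/((-87 + 15*63) - 72709) = 1/((-87 + 945) - 72709) = 1/(858 - 72709) = 1/(-71851) = -1/71851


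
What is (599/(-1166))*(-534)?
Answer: 159933/583 ≈ 274.33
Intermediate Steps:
(599/(-1166))*(-534) = (599*(-1/1166))*(-534) = -599/1166*(-534) = 159933/583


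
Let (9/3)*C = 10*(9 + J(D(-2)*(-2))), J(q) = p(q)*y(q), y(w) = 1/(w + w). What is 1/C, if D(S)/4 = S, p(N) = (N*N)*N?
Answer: 3/1370 ≈ 0.0021898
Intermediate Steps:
y(w) = 1/(2*w)
p(N) = N³ (p(N) = N²*N = N³)
D(S) = 4*S
J(q) = q²/2 (J(q) = q³*(1/(2*q)) = q²/2)
C = 1370/3 (C = (10*(9 + ((4*(-2))*(-2))²/2))/3 = (10*(9 + (-8*(-2))²/2))/3 = (10*(9 + (½)*16²))/3 = (10*(9 + (½)*256))/3 = (10*(9 + 128))/3 = (10*137)/3 = (⅓)*1370 = 1370/3 ≈ 456.67)
1/C = 1/(1370/3) = 3/1370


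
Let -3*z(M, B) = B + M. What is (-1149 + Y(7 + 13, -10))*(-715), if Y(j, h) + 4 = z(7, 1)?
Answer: 2478905/3 ≈ 8.2630e+5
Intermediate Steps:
z(M, B) = -B/3 - M/3 (z(M, B) = -(B + M)/3 = -B/3 - M/3)
Y(j, h) = -20/3 (Y(j, h) = -4 + (-1/3*1 - 1/3*7) = -4 + (-1/3 - 7/3) = -4 - 8/3 = -20/3)
(-1149 + Y(7 + 13, -10))*(-715) = (-1149 - 20/3)*(-715) = -3467/3*(-715) = 2478905/3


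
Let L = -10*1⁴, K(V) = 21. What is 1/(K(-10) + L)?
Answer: 1/11 ≈ 0.090909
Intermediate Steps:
L = -10 (L = -10*1 = -10)
1/(K(-10) + L) = 1/(21 - 10) = 1/11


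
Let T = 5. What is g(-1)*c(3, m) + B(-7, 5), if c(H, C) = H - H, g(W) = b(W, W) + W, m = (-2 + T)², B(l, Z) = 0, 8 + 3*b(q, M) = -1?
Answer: 0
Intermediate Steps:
b(q, M) = -3 (b(q, M) = -8/3 + (⅓)*(-1) = -8/3 - ⅓ = -3)
m = 9 (m = (-2 + 5)² = 3² = 9)
g(W) = -3 + W
c(H, C) = 0
g(-1)*c(3, m) + B(-7, 5) = (-3 - 1)*0 + 0 = -4*0 + 0 = 0 + 0 = 0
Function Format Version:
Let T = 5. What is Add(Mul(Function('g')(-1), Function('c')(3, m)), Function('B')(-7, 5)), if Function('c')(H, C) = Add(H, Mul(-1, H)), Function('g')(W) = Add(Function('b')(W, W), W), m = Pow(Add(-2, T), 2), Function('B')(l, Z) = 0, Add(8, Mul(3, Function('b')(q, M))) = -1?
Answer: 0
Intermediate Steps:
Function('b')(q, M) = -3 (Function('b')(q, M) = Add(Rational(-8, 3), Mul(Rational(1, 3), -1)) = Add(Rational(-8, 3), Rational(-1, 3)) = -3)
m = 9 (m = Pow(Add(-2, 5), 2) = Pow(3, 2) = 9)
Function('g')(W) = Add(-3, W)
Function('c')(H, C) = 0
Add(Mul(Function('g')(-1), Function('c')(3, m)), Function('B')(-7, 5)) = Add(Mul(Add(-3, -1), 0), 0) = Add(Mul(-4, 0), 0) = Add(0, 0) = 0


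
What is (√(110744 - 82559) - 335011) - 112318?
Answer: -447329 + √28185 ≈ -4.4716e+5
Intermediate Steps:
(√(110744 - 82559) - 335011) - 112318 = (√28185 - 335011) - 112318 = (-335011 + √28185) - 112318 = -447329 + √28185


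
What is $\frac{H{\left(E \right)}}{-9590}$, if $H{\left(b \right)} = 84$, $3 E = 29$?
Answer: $- \frac{6}{685} \approx -0.0087591$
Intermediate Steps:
$E = \frac{29}{3}$ ($E = \frac{1}{3} \cdot 29 = \frac{29}{3} \approx 9.6667$)
$\frac{H{\left(E \right)}}{-9590} = \frac{84}{-9590} = 84 \left(- \frac{1}{9590}\right) = - \frac{6}{685}$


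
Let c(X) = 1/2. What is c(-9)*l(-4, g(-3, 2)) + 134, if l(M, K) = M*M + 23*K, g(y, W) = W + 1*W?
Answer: 188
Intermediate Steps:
c(X) = ½
g(y, W) = 2*W (g(y, W) = W + W = 2*W)
l(M, K) = M² + 23*K
c(-9)*l(-4, g(-3, 2)) + 134 = ((-4)² + 23*(2*2))/2 + 134 = (16 + 23*4)/2 + 134 = (16 + 92)/2 + 134 = (½)*108 + 134 = 54 + 134 = 188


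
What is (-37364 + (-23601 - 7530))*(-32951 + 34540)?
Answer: -108838555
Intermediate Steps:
(-37364 + (-23601 - 7530))*(-32951 + 34540) = (-37364 - 31131)*1589 = -68495*1589 = -108838555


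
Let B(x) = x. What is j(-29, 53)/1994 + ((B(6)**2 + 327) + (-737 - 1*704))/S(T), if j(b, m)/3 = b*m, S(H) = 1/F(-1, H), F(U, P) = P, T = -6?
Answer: 12892581/1994 ≈ 6465.7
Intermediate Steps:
S(H) = 1/H
j(b, m) = 3*b*m (j(b, m) = 3*(b*m) = 3*b*m)
j(-29, 53)/1994 + ((B(6)**2 + 327) + (-737 - 1*704))/S(T) = (3*(-29)*53)/1994 + ((6**2 + 327) + (-737 - 1*704))/(1/(-6)) = -4611*1/1994 + ((36 + 327) + (-737 - 704))/(-1/6) = -4611/1994 + (363 - 1441)*(-6) = -4611/1994 - 1078*(-6) = -4611/1994 + 6468 = 12892581/1994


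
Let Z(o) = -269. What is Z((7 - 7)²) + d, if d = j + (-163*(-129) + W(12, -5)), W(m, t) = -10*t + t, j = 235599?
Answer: 256402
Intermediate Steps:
W(m, t) = -9*t
d = 256671 (d = 235599 + (-163*(-129) - 9*(-5)) = 235599 + (21027 + 45) = 235599 + 21072 = 256671)
Z((7 - 7)²) + d = -269 + 256671 = 256402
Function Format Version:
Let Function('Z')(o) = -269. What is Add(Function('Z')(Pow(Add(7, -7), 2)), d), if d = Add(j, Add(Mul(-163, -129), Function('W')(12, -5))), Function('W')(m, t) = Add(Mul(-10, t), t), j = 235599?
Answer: 256402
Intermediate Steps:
Function('W')(m, t) = Mul(-9, t)
d = 256671 (d = Add(235599, Add(Mul(-163, -129), Mul(-9, -5))) = Add(235599, Add(21027, 45)) = Add(235599, 21072) = 256671)
Add(Function('Z')(Pow(Add(7, -7), 2)), d) = Add(-269, 256671) = 256402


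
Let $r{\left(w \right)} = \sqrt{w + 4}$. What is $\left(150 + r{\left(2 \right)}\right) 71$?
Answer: $10650 + 71 \sqrt{6} \approx 10824.0$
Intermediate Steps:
$r{\left(w \right)} = \sqrt{4 + w}$
$\left(150 + r{\left(2 \right)}\right) 71 = \left(150 + \sqrt{4 + 2}\right) 71 = \left(150 + \sqrt{6}\right) 71 = 10650 + 71 \sqrt{6}$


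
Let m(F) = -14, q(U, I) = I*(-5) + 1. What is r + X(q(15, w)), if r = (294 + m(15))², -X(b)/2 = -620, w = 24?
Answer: 79640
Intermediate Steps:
q(U, I) = 1 - 5*I (q(U, I) = -5*I + 1 = 1 - 5*I)
X(b) = 1240 (X(b) = -2*(-620) = 1240)
r = 78400 (r = (294 - 14)² = 280² = 78400)
r + X(q(15, w)) = 78400 + 1240 = 79640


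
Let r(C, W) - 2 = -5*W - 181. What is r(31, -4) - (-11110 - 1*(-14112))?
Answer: -3161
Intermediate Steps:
r(C, W) = -179 - 5*W (r(C, W) = 2 + (-5*W - 181) = 2 + (-181 - 5*W) = -179 - 5*W)
r(31, -4) - (-11110 - 1*(-14112)) = (-179 - 5*(-4)) - (-11110 - 1*(-14112)) = (-179 + 20) - (-11110 + 14112) = -159 - 1*3002 = -159 - 3002 = -3161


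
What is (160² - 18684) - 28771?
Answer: -21855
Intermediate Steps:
(160² - 18684) - 28771 = (25600 - 18684) - 28771 = 6916 - 28771 = -21855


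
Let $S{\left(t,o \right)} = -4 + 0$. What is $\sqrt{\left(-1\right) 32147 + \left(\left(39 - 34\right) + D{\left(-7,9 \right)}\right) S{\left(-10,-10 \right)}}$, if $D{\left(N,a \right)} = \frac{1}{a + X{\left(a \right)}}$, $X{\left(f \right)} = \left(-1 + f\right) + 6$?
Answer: $\frac{3 i \sqrt{1890715}}{23} \approx 179.35 i$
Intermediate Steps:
$X{\left(f \right)} = 5 + f$
$D{\left(N,a \right)} = \frac{1}{5 + 2 a}$ ($D{\left(N,a \right)} = \frac{1}{a + \left(5 + a\right)} = \frac{1}{5 + 2 a}$)
$S{\left(t,o \right)} = -4$
$\sqrt{\left(-1\right) 32147 + \left(\left(39 - 34\right) + D{\left(-7,9 \right)}\right) S{\left(-10,-10 \right)}} = \sqrt{\left(-1\right) 32147 + \left(\left(39 - 34\right) + \frac{1}{5 + 2 \cdot 9}\right) \left(-4\right)} = \sqrt{-32147 + \left(\left(39 - 34\right) + \frac{1}{5 + 18}\right) \left(-4\right)} = \sqrt{-32147 + \left(5 + \frac{1}{23}\right) \left(-4\right)} = \sqrt{-32147 + \frac{116}{23} \left(-4\right)} = \sqrt{-32147 - \frac{464}{23}} = \sqrt{- \frac{739845}{23}} = \frac{3 i \sqrt{1890715}}{23}$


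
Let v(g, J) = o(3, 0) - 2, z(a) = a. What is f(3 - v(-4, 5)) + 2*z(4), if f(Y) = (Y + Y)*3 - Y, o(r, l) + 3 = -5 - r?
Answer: 88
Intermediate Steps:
o(r, l) = -8 - r (o(r, l) = -3 + (-5 - r) = -8 - r)
v(g, J) = -13 (v(g, J) = (-8 - 1*3) - 2 = (-8 - 3) - 2 = -11 - 2 = -13)
f(Y) = 5*Y (f(Y) = (2*Y)*3 - Y = 6*Y - Y = 5*Y)
f(3 - v(-4, 5)) + 2*z(4) = 5*(3 - 1*(-13)) + 2*4 = 5*(3 + 13) + 8 = 5*16 + 8 = 80 + 8 = 88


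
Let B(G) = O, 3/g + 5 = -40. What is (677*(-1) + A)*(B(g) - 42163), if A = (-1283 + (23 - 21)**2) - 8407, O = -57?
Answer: 437525860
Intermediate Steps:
g = -1/15 (g = 3/(-5 - 40) = 3/(-45) = 3*(-1/45) = -1/15 ≈ -0.066667)
B(G) = -57
A = -9686 (A = (-1283 + 2**2) - 8407 = (-1283 + 4) - 8407 = -1279 - 8407 = -9686)
(677*(-1) + A)*(B(g) - 42163) = (677*(-1) - 9686)*(-57 - 42163) = (-677 - 9686)*(-42220) = -10363*(-42220) = 437525860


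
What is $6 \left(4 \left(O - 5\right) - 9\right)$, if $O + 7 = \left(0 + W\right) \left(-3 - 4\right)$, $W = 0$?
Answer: $-342$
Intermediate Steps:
$O = -7$ ($O = -7 + \left(0 + 0\right) \left(-3 - 4\right) = -7 + 0 \left(-7\right) = -7 + 0 = -7$)
$6 \left(4 \left(O - 5\right) - 9\right) = 6 \left(4 \left(-7 - 5\right) - 9\right) = 6 \left(4 \left(-12\right) - 9\right) = 6 \left(-48 - 9\right) = 6 \left(-57\right) = -342$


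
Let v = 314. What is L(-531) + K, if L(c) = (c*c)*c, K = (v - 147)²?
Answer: -149693402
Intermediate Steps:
K = 27889 (K = (314 - 147)² = 167² = 27889)
L(c) = c³ (L(c) = c²*c = c³)
L(-531) + K = (-531)³ + 27889 = -149721291 + 27889 = -149693402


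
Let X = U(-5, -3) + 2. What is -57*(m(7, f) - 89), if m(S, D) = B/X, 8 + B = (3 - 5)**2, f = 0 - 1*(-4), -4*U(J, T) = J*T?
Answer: 34599/7 ≈ 4942.7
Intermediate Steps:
U(J, T) = -J*T/4
f = 4 (f = 0 + 4 = 4)
B = -4 (B = -8 + (3 - 5)**2 = -8 + (-2)**2 = -8 + 4 = -4)
X = -7/4 (X = -1/4*(-5)*(-3) + 2 = -15/4 + 2 = -7/4 ≈ -1.7500)
m(S, D) = 16/7 (m(S, D) = -4/(-7/4) = -4*(-4/7) = 16/7)
-57*(m(7, f) - 89) = -57*(16/7 - 89) = -57*(-607/7) = 34599/7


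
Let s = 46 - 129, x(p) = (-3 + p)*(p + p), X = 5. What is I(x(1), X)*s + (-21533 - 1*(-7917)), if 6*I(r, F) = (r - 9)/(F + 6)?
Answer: -897577/66 ≈ -13600.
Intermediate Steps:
x(p) = 2*p*(-3 + p) (x(p) = (-3 + p)*(2*p) = 2*p*(-3 + p))
s = -83
I(r, F) = (-9 + r)/(6*(6 + F)) (I(r, F) = ((r - 9)/(F + 6))/6 = ((-9 + r)/(6 + F))/6 = (-9 + r)/(6*(6 + F)))
I(x(1), X)*s + (-21533 - 1*(-7917)) = ((-9 + 2*1*(-3 + 1))/(6*(6 + 5)))*(-83) + (-21533 - 1*(-7917)) = ((⅙)*(-9 + 2*1*(-2))/11)*(-83) + (-21533 + 7917) = ((⅙)*(1/11)*(-9 - 4))*(-83) - 13616 = ((⅙)*(1/11)*(-13))*(-83) - 13616 = -13/66*(-83) - 13616 = 1079/66 - 13616 = -897577/66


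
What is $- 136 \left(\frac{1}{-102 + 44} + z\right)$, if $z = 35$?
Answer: $- \frac{137972}{29} \approx -4757.7$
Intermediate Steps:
$- 136 \left(\frac{1}{-102 + 44} + z\right) = - 136 \left(\frac{1}{-102 + 44} + 35\right) = - 136 \left(\frac{1}{-58} + 35\right) = - 136 \left(- \frac{1}{58} + 35\right) = \left(-136\right) \frac{2029}{58} = - \frac{137972}{29}$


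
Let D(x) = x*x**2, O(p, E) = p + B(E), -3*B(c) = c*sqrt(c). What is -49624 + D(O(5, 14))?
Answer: -134777/3 - 47866*sqrt(14)/27 ≈ -51559.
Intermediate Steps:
B(c) = -c**(3/2)/3 (B(c) = -c*sqrt(c)/3 = -c**(3/2)/3)
O(p, E) = p - E**(3/2)/3
D(x) = x**3
-49624 + D(O(5, 14)) = -49624 + (5 - 14*sqrt(14)/3)**3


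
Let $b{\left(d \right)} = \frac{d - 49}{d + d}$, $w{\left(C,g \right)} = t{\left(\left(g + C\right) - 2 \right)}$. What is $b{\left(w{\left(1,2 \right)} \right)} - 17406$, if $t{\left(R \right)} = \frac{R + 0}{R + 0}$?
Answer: $-17430$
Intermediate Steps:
$t{\left(R \right)} = 1$ ($t{\left(R \right)} = \frac{R}{R} = 1$)
$w{\left(C,g \right)} = 1$
$b{\left(d \right)} = \frac{-49 + d}{2 d}$
$b{\left(w{\left(1,2 \right)} \right)} - 17406 = \frac{-49 + 1}{2 \cdot 1} - 17406 = \frac{1}{2} \cdot 1 \left(-48\right) - 17406 = -24 - 17406 = -17430$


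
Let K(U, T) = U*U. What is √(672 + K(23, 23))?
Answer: √1201 ≈ 34.655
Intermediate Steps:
K(U, T) = U²
√(672 + K(23, 23)) = √(672 + 23²) = √(672 + 529) = √1201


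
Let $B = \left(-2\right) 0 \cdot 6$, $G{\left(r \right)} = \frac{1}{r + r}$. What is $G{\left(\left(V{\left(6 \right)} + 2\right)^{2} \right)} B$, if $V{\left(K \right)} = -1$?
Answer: $0$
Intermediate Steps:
$G{\left(r \right)} = \frac{1}{2 r}$
$B = 0$ ($B = 0 \cdot 6 = 0$)
$G{\left(\left(V{\left(6 \right)} + 2\right)^{2} \right)} B = \frac{1}{2 \left(-1 + 2\right)^{2}} \cdot 0 = \frac{1}{2 \cdot 1^{2}} \cdot 0 = \frac{1}{2 \cdot 1} \cdot 0 = \frac{1}{2} \cdot 1 \cdot 0 = \frac{1}{2} \cdot 0 = 0$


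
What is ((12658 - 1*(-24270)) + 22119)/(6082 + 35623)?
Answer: 59047/41705 ≈ 1.4158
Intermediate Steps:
((12658 - 1*(-24270)) + 22119)/(6082 + 35623) = ((12658 + 24270) + 22119)/41705 = (36928 + 22119)*(1/41705) = 59047*(1/41705) = 59047/41705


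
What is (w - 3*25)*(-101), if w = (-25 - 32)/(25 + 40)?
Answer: 498132/65 ≈ 7663.6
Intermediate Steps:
w = -57/65 ≈ -0.87692
(w - 3*25)*(-101) = (-57/65 - 3*25)*(-101) = (-57/65 - 75)*(-101) = -4932/65*(-101) = 498132/65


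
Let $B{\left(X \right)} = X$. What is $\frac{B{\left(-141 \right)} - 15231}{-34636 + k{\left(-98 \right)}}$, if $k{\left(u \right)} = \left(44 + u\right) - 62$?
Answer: $\frac{1281}{2896} \approx 0.44233$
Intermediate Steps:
$k{\left(u \right)} = -18 + u$
$\frac{B{\left(-141 \right)} - 15231}{-34636 + k{\left(-98 \right)}} = \frac{-141 - 15231}{-34636 - 116} = - \frac{15372}{-34636 - 116} = - \frac{15372}{-34752} = \left(-15372\right) \left(- \frac{1}{34752}\right) = \frac{1281}{2896}$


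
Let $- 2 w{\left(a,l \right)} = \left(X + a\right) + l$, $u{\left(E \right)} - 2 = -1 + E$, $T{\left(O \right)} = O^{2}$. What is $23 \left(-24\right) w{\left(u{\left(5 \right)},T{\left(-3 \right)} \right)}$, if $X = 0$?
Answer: $4140$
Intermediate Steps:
$u{\left(E \right)} = 1 + E$ ($u{\left(E \right)} = 2 + \left(-1 + E\right) = 1 + E$)
$w{\left(a,l \right)} = - \frac{a}{2} - \frac{l}{2}$ ($w{\left(a,l \right)} = - \frac{\left(0 + a\right) + l}{2} = - \frac{a + l}{2} = - \frac{a}{2} - \frac{l}{2}$)
$23 \left(-24\right) w{\left(u{\left(5 \right)},T{\left(-3 \right)} \right)} = 23 \left(-24\right) \left(- \frac{1 + 5}{2} - \frac{\left(-3\right)^{2}}{2}\right) = - 552 \left(\left(- \frac{1}{2}\right) 6 - \frac{9}{2}\right) = - 552 \left(-3 - \frac{9}{2}\right) = \left(-552\right) \left(- \frac{15}{2}\right) = 4140$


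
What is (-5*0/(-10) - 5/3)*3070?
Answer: -15350/3 ≈ -5116.7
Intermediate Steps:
(-5*0/(-10) - 5/3)*3070 = (0*(-1/10) - 5*1/3)*3070 = (0 - 5/3)*3070 = -5/3*3070 = -15350/3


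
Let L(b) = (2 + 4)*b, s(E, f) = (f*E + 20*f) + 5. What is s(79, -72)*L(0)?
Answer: 0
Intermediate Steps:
s(E, f) = 5 + 20*f + E*f (s(E, f) = (E*f + 20*f) + 5 = (20*f + E*f) + 5 = 5 + 20*f + E*f)
L(b) = 6*b
s(79, -72)*L(0) = (5 + 20*(-72) + 79*(-72))*(6*0) = (5 - 1440 - 5688)*0 = -7123*0 = 0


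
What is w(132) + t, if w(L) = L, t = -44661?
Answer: -44529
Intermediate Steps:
w(132) + t = 132 - 44661 = -44529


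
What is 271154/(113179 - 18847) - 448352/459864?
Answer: 1716667129/903747726 ≈ 1.8995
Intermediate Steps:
271154/(113179 - 18847) - 448352/459864 = 271154/94332 - 448352*1/459864 = 271154*(1/94332) - 56044/57483 = 135577/47166 - 56044/57483 = 1716667129/903747726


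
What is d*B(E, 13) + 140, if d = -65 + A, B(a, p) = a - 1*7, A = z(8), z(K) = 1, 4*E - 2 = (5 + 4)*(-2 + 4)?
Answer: 268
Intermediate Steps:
E = 5 (E = ½ + ((5 + 4)*(-2 + 4))/4 = ½ + (9*2)/4 = ½ + (¼)*18 = ½ + 9/2 = 5)
A = 1
B(a, p) = -7 + a (B(a, p) = a - 7 = -7 + a)
d = -64 (d = -65 + 1 = -64)
d*B(E, 13) + 140 = -64*(-7 + 5) + 140 = -64*(-2) + 140 = 128 + 140 = 268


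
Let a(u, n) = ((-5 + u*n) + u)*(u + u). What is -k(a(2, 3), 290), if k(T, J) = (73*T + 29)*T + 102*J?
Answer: -40440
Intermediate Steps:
a(u, n) = 2*u*(-5 + u + n*u) (a(u, n) = ((-5 + n*u) + u)*(2*u) = (-5 + u + n*u)*(2*u) = 2*u*(-5 + u + n*u))
k(T, J) = 102*J + T*(29 + 73*T) (k(T, J) = (29 + 73*T)*T + 102*J = T*(29 + 73*T) + 102*J = 102*J + T*(29 + 73*T))
-k(a(2, 3), 290) = -(29*(2*2*(-5 + 2 + 3*2)) + 73*(2*2*(-5 + 2 + 3*2))² + 102*290) = -(29*(2*2*(-5 + 2 + 6)) + 73*(2*2*(-5 + 2 + 6))² + 29580) = -(29*(2*2*3) + 73*(2*2*3)² + 29580) = -(29*12 + 73*12² + 29580) = -(348 + 73*144 + 29580) = -(348 + 10512 + 29580) = -1*40440 = -40440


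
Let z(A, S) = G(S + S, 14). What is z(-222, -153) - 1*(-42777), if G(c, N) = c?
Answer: 42471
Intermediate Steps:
z(A, S) = 2*S (z(A, S) = S + S = 2*S)
z(-222, -153) - 1*(-42777) = 2*(-153) - 1*(-42777) = -306 + 42777 = 42471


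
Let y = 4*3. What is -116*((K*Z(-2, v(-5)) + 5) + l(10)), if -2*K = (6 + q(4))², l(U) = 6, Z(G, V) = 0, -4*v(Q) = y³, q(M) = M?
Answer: -1276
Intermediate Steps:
y = 12
v(Q) = -432 (v(Q) = -¼*12³ = -¼*1728 = -432)
K = -50 (K = -(6 + 4)²/2 = -½*10² = -½*100 = -50)
-116*((K*Z(-2, v(-5)) + 5) + l(10)) = -116*((-50*0 + 5) + 6) = -116*((0 + 5) + 6) = -116*(5 + 6) = -116*11 = -1276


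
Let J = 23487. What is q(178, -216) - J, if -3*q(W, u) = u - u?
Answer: -23487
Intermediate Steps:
q(W, u) = 0 (q(W, u) = -(u - u)/3 = -1/3*0 = 0)
q(178, -216) - J = 0 - 1*23487 = 0 - 23487 = -23487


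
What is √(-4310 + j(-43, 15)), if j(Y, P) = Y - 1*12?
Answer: 3*I*√485 ≈ 66.068*I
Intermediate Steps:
j(Y, P) = -12 + Y (j(Y, P) = Y - 12 = -12 + Y)
√(-4310 + j(-43, 15)) = √(-4310 + (-12 - 43)) = √(-4310 - 55) = √(-4365) = 3*I*√485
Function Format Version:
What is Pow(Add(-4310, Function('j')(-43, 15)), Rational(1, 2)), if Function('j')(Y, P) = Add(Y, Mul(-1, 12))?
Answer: Mul(3, I, Pow(485, Rational(1, 2))) ≈ Mul(66.068, I)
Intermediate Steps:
Function('j')(Y, P) = Add(-12, Y) (Function('j')(Y, P) = Add(Y, -12) = Add(-12, Y))
Pow(Add(-4310, Function('j')(-43, 15)), Rational(1, 2)) = Pow(Add(-4310, Add(-12, -43)), Rational(1, 2)) = Pow(Add(-4310, -55), Rational(1, 2)) = Pow(-4365, Rational(1, 2)) = Mul(3, I, Pow(485, Rational(1, 2)))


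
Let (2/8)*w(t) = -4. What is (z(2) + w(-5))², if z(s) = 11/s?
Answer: 441/4 ≈ 110.25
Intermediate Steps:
w(t) = -16 (w(t) = 4*(-4) = -16)
(z(2) + w(-5))² = (11/2 - 16)² = (-21/2)² = 441/4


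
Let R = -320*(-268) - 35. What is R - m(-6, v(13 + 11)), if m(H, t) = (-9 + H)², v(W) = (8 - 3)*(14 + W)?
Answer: 85500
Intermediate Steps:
v(W) = 70 + 5*W (v(W) = 5*(14 + W) = 70 + 5*W)
R = 85725 (R = 85760 - 35 = 85725)
R - m(-6, v(13 + 11)) = 85725 - (-9 - 6)² = 85725 - 1*(-15)² = 85725 - 1*225 = 85725 - 225 = 85500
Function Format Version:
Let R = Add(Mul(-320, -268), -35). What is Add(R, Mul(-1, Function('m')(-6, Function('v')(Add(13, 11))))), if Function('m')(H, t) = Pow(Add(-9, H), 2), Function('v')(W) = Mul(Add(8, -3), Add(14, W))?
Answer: 85500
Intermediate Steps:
Function('v')(W) = Add(70, Mul(5, W)) (Function('v')(W) = Mul(5, Add(14, W)) = Add(70, Mul(5, W)))
R = 85725 (R = Add(85760, -35) = 85725)
Add(R, Mul(-1, Function('m')(-6, Function('v')(Add(13, 11))))) = Add(85725, Mul(-1, Pow(Add(-9, -6), 2))) = Add(85725, Mul(-1, Pow(-15, 2))) = Add(85725, Mul(-1, 225)) = Add(85725, -225) = 85500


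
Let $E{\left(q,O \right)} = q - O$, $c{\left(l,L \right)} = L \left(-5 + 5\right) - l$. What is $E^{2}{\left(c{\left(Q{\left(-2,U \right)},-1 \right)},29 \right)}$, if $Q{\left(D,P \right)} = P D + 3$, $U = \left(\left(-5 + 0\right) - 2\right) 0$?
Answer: $1024$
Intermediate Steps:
$U = 0$ ($U = \left(-5 - 2\right) 0 = \left(-7\right) 0 = 0$)
$Q{\left(D,P \right)} = 3 + D P$ ($Q{\left(D,P \right)} = D P + 3 = 3 + D P$)
$c{\left(l,L \right)} = - l$ ($c{\left(l,L \right)} = L 0 - l = 0 - l = - l$)
$E^{2}{\left(c{\left(Q{\left(-2,U \right)},-1 \right)},29 \right)} = \left(- (3 - 0) - 29\right)^{2} = \left(- (3 + 0) - 29\right)^{2} = \left(\left(-1\right) 3 - 29\right)^{2} = \left(-3 - 29\right)^{2} = \left(-32\right)^{2} = 1024$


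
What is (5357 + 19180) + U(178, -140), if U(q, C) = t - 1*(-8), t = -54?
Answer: 24491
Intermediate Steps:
U(q, C) = -46 (U(q, C) = -54 - 1*(-8) = -54 + 8 = -46)
(5357 + 19180) + U(178, -140) = (5357 + 19180) - 46 = 24537 - 46 = 24491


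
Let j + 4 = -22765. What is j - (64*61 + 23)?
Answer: -26696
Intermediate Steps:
j = -22769 (j = -4 - 22765 = -22769)
j - (64*61 + 23) = -22769 - (64*61 + 23) = -22769 - (3904 + 23) = -22769 - 1*3927 = -22769 - 3927 = -26696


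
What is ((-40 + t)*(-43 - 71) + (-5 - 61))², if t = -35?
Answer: 71978256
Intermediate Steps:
((-40 + t)*(-43 - 71) + (-5 - 61))² = ((-40 - 35)*(-43 - 71) + (-5 - 61))² = (-75*(-114) - 66)² = (8550 - 66)² = 8484² = 71978256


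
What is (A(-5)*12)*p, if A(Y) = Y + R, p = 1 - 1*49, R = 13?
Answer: -4608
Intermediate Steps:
p = -48 (p = 1 - 49 = -48)
A(Y) = 13 + Y (A(Y) = Y + 13 = 13 + Y)
(A(-5)*12)*p = ((13 - 5)*12)*(-48) = (8*12)*(-48) = 96*(-48) = -4608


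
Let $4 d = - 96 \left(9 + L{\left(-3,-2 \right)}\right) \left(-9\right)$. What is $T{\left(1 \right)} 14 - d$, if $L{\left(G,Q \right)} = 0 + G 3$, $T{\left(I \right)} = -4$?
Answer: $-56$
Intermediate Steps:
$L{\left(G,Q \right)} = 3 G$ ($L{\left(G,Q \right)} = 0 + 3 G = 3 G$)
$d = 0$ ($d = \frac{\left(-96\right) \left(9 + 3 \left(-3\right)\right) \left(-9\right)}{4} = \frac{\left(-96\right) \left(9 - 9\right) \left(-9\right)}{4} = \frac{\left(-96\right) 0 \left(-9\right)}{4} = \frac{\left(-96\right) 0}{4} = \frac{1}{4} \cdot 0 = 0$)
$T{\left(1 \right)} 14 - d = \left(-4\right) 14 - 0 = -56 + 0 = -56$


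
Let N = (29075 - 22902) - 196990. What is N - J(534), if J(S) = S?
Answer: -191351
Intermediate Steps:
N = -190817 (N = 6173 - 196990 = -190817)
N - J(534) = -190817 - 1*534 = -190817 - 534 = -191351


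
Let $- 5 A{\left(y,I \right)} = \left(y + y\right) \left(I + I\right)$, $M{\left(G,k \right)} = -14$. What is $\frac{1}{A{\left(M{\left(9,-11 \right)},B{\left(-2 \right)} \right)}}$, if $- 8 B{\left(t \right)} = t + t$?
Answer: $\frac{5}{28} \approx 0.17857$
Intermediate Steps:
$B{\left(t \right)} = - \frac{t}{4}$ ($B{\left(t \right)} = - \frac{t + t}{8} = - \frac{2 t}{8} = - \frac{t}{4}$)
$A{\left(y,I \right)} = - \frac{4 I y}{5}$ ($A{\left(y,I \right)} = - \frac{\left(y + y\right) \left(I + I\right)}{5} = - \frac{2 y 2 I}{5} = - \frac{4 I y}{5}$)
$\frac{1}{A{\left(M{\left(9,-11 \right)},B{\left(-2 \right)} \right)}} = \frac{1}{\left(- \frac{4}{5}\right) \left(\left(- \frac{1}{4}\right) \left(-2\right)\right) \left(-14\right)} = \frac{1}{\left(- \frac{4}{5}\right) \frac{1}{2} \left(-14\right)} = \frac{1}{\frac{28}{5}} = \frac{5}{28}$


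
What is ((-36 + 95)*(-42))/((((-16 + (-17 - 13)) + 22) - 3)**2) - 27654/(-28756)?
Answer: -8516267/3493854 ≈ -2.4375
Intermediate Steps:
((-36 + 95)*(-42))/((((-16 + (-17 - 13)) + 22) - 3)**2) - 27654/(-28756) = (59*(-42))/((((-16 - 30) + 22) - 3)**2) - 27654*(-1/28756) = -2478/((-46 + 22) - 3)**2 + 13827/14378 = -2478/(-24 - 3)**2 + 13827/14378 = -2478/((-27)**2) + 13827/14378 = -2478/729 + 13827/14378 = -2478*1/729 + 13827/14378 = -826/243 + 13827/14378 = -8516267/3493854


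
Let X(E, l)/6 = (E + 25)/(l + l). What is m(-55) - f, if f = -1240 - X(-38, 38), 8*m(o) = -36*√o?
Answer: 47081/38 - 9*I*√55/2 ≈ 1239.0 - 33.373*I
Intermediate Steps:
X(E, l) = 3*(25 + E)/l (X(E, l) = 6*((E + 25)/(l + l)) = 6*((25 + E)/((2*l))) = 6*((25 + E)*(1/(2*l))) = 6*((25 + E)/(2*l)) = 3*(25 + E)/l)
m(o) = -9*√o/2 (m(o) = (-36*√o)/8 = -9*√o/2)
f = -47081/38 (f = -1240 - 3*(25 - 38)/38 = -1240 - 3*(-13)/38 = -1240 - 1*(-39/38) = -1240 + 39/38 = -47081/38 ≈ -1239.0)
m(-55) - f = -9*I*√55/2 - 1*(-47081/38) = -9*I*√55/2 + 47081/38 = 47081/38 - 9*I*√55/2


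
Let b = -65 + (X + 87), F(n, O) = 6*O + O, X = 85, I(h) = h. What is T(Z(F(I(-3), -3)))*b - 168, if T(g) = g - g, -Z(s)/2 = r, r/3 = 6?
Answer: -168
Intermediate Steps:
r = 18 (r = 3*6 = 18)
F(n, O) = 7*O
Z(s) = -36 (Z(s) = -2*18 = -36)
T(g) = 0
b = 107 (b = -65 + (85 + 87) = -65 + 172 = 107)
T(Z(F(I(-3), -3)))*b - 168 = 0*107 - 168 = 0 - 168 = -168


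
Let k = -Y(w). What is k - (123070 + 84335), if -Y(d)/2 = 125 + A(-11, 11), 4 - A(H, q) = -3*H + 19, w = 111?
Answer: -207251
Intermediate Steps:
A(H, q) = -15 + 3*H (A(H, q) = 4 - (-3*H + 19) = 4 - (19 - 3*H) = 4 + (-19 + 3*H) = -15 + 3*H)
Y(d) = -154 (Y(d) = -2*(125 + (-15 + 3*(-11))) = -2*(125 + (-15 - 33)) = -2*(125 - 48) = -2*77 = -154)
k = 154 (k = -1*(-154) = 154)
k - (123070 + 84335) = 154 - (123070 + 84335) = 154 - 1*207405 = 154 - 207405 = -207251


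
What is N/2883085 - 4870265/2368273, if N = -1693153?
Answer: -18051236502294/6827932362205 ≈ -2.6437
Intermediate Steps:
N/2883085 - 4870265/2368273 = -1693153/2883085 - 4870265/2368273 = -18051236502294/6827932362205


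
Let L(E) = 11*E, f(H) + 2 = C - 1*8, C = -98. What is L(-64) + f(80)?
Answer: -812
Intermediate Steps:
f(H) = -108 (f(H) = -2 + (-98 - 1*8) = -2 + (-98 - 8) = -2 - 106 = -108)
L(-64) + f(80) = 11*(-64) - 108 = -704 - 108 = -812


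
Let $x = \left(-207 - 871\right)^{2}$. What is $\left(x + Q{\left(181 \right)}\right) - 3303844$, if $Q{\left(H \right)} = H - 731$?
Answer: $-2142310$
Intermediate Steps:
$Q{\left(H \right)} = -731 + H$
$x = 1162084$ ($x = \left(-1078\right)^{2} = 1162084$)
$\left(x + Q{\left(181 \right)}\right) - 3303844 = \left(1162084 + \left(-731 + 181\right)\right) - 3303844 = \left(1162084 - 550\right) - 3303844 = 1161534 - 3303844 = -2142310$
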